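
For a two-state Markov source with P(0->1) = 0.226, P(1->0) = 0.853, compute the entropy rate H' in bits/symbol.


Stationary distribution: pi_0 = p10/(p01+p10) = 0.7905, pi_1 = 0.2095. Entropy rate H' = pi_0*H(p01) + pi_1*H(p10) = 0.7905*0.771 + 0.2095*0.6023 = 0.7356

0.7356 bits/symbol


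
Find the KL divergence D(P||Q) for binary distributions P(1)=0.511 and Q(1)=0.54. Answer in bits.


KL = p*log2(p/q) + (1-p)*log2((1-p)/(1-q)) = 0.511*log2(0.511/0.54) + 0.489*log2(0.489/0.46) = 0.0024

0.0024 bits


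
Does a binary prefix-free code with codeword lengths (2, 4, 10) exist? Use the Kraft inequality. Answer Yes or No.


Kraft sum = sum(2^(-l_i)) = 0.3135, need <= 1. Result: satisfied (a binary prefix-free code with these lengths exists)

Yes


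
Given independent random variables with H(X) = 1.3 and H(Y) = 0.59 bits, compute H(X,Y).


For independent variables, H(X,Y) = H(X) + H(Y) = 1.3 + 0.59 = 1.89

1.89 bits


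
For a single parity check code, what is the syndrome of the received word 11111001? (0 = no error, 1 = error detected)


Syndrome = XOR of all bits = 1 XOR 1 XOR 1 XOR 1 XOR 1 XOR 0 XOR 0 XOR 1 = 0

0


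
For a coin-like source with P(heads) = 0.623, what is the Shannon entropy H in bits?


H = -p*log2(p) - (1-p)*log2(1-p). -0.623*log2(0.623) = 0.425320; -0.377*log2(0.377) = 0.530576. H = 0.425320 + 0.530576 = 0.9559

0.9559 bits


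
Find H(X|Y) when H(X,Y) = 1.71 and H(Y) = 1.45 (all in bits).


H(X|Y) = H(X,Y) - H(Y) = 1.71 - 1.45 = 0.26

0.26 bits


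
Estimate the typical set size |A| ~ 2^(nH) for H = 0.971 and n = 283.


log2|A_typical| = nH = 283 * 0.971 = 274.793, so |A_typical| ~ 2^274.793 = 5.259e+82

5.259e+82


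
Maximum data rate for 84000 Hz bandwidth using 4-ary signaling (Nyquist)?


Rate = 2 * B * log2(M) = 2 * 84000 * 2.0 = 336000.0

336000.0 bps


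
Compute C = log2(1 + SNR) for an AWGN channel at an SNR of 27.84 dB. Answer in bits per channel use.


SNR_linear = 10^(27.84/10) = 608.135; C = log2(1 + SNR_linear) = log2(1 + 608.135) = 9.2506

9.2506 bits/channel use


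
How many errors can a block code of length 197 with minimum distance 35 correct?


Correction capability = floor((d-1)/2) = floor((35-1)/2) = 17

17 errors


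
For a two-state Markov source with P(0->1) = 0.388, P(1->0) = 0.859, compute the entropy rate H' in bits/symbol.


Stationary distribution: pi_0 = p10/(p01+p10) = 0.6889, pi_1 = 0.3111. Entropy rate H' = pi_0*H(p01) + pi_1*H(p10) = 0.6889*0.9635 + 0.3111*0.5869 = 0.8463

0.8463 bits/symbol


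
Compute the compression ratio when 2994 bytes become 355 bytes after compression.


Ratio = original / compressed = 2994 / 355 = 8.4338

8.4338


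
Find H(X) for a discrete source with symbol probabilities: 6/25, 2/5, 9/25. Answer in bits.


H = -sum(p_i * log2(p_i)). Terms: -(6/25)*log2(6/25) = 0.494134; -(2/5)*log2(2/5) = 0.528771; -(9/25)*log2(9/25) = 0.530615. H = 0.494134 + 0.528771 + 0.530615 = 1.5535

1.5535 bits


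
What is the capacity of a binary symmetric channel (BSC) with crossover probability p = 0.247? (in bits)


H(p) = -p*log2(p) - (1-p)*log2(1-p) = -0.247*log2(0.247) - 0.753*log2(0.753) = 0.498302 + 0.308187 = 0.8065. C = 1 - H(p) = 1 - 0.8065 = 0.1935

0.1935 bits


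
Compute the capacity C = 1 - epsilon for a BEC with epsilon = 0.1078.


C = 1 - epsilon = 1 - 0.1078 = 0.8922

0.8922 bits


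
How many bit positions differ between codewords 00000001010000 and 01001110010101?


Count differing positions: . ^ . . ^ ^ ^ ^ . . . ^ . ^ = 7 differences

7


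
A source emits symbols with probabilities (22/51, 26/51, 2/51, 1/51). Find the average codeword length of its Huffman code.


Huffman construction (repeatedly merge the two least-probable nodes; each merge adds 1 bit to every symbol beneath it): 1/51 + 2/51 = 1/17; 1/17 + 22/51 = 25/51; 25/51 + 26/51 = 1. Resulting codeword lengths (in the order the probabilities were given): (2, 1, 3, 3). L_avg = sum(p_i * l_i) = 22/51*2 + 26/51*1 + 2/51*3 + 1/51*3 = 79/51 = 1.549

1.549 bits


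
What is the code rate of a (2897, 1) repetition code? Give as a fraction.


Rate = k/n = 1/2897

1/2897


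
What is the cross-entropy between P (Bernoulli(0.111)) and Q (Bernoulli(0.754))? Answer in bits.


H(P,Q) = -p*log2(q) - (1-p)*log2(1-q). -0.111*log2(0.754) = 0.045217; -0.889*log2(0.246) = 1.798687. H(P,Q) = 0.045217 + 1.798687 = 1.8439

1.8439 bits


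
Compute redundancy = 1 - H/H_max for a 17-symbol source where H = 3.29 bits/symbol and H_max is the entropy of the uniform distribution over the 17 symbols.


H_max = log2(K) = log2(17) = 4.0875 bits/symbol. Redundancy = 1 - H/H_max = 1 - 3.29/4.0875 = 1 - 0.8049 = 0.1951

0.1951


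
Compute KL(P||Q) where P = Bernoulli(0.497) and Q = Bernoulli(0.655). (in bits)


KL = p*log2(p/q) + (1-p)*log2((1-p)/(1-q)) = 0.497*log2(0.497/0.655) + 0.503*log2(0.503/0.345) = 0.0757

0.0757 bits


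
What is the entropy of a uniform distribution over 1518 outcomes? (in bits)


H = log2(n) = log2(1518) = 10.568

10.568 bits


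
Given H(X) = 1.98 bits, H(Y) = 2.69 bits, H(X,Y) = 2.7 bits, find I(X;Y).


I(X;Y) = H(X) + H(Y) - H(X,Y) = 1.98 + 2.69 - 2.7 = 1.97

1.97 bits


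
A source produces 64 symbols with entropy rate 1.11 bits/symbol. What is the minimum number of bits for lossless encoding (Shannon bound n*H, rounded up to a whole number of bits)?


Minimum bits >= n * H = 64 * 1.11 = 71.04, rounded up to a whole number of bits = 72

72 bits


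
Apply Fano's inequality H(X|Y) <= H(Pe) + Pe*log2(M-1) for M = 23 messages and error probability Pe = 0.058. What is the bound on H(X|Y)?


H(Pe) = -Pe*log2(Pe) - (1-Pe)*log2(1-Pe) = -0.058*log2(0.058) - 0.942*log2(0.942) = 0.238253 + 0.081201 = 0.3195. Pe*log2(M-1) = 0.058*log2(22) = 0.258647. Bound = H(Pe) + Pe*log2(M-1) = 0.238253 + 0.081201 + 0.258647 = 0.5781

0.5781 bits


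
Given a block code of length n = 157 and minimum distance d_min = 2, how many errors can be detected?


Detection capability = d_min - 1 = 2 - 1 = 1

1 errors


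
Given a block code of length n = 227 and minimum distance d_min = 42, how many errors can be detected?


Detection capability = d_min - 1 = 42 - 1 = 41

41 errors


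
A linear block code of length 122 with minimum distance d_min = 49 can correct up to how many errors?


Correction capability = floor((d-1)/2) = floor((49-1)/2) = 24

24 errors


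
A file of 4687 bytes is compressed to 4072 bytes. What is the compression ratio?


Ratio = original / compressed = 4687 / 4072 = 1.151

1.151


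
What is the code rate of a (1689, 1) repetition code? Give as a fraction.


Rate = k/n = 1/1689

1/1689


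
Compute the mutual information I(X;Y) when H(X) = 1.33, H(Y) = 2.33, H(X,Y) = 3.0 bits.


I(X;Y) = H(X) + H(Y) - H(X,Y) = 1.33 + 2.33 - 3.0 = 0.66

0.66 bits


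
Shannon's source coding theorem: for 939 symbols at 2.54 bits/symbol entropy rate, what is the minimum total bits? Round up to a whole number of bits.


Minimum bits >= n * H = 939 * 2.54 = 2385.06, rounded up to a whole number of bits = 2386

2386 bits


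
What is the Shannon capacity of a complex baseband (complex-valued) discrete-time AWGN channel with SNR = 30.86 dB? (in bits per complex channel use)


SNR_linear = 10^(30.86/10) = 1218.9896; C = log2(1 + SNR_linear) = log2(1 + 1218.9896) = 10.2527

10.2527 bits/channel use


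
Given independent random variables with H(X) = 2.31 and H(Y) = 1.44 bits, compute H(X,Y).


For independent variables, H(X,Y) = H(X) + H(Y) = 2.31 + 1.44 = 3.75

3.75 bits


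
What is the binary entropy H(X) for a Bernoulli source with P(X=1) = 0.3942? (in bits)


H = -p*log2(p) - (1-p)*log2(1-p). -0.3942*log2(0.3942) = 0.529411; -0.6058*log2(0.6058) = 0.438046. H = 0.529411 + 0.438046 = 0.9675

0.9675 bits


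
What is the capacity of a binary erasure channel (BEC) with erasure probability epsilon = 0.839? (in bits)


C = 1 - epsilon = 1 - 0.839 = 0.161

0.161 bits


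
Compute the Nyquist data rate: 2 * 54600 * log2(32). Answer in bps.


Rate = 2 * B * log2(M) = 2 * 54600 * 5.0 = 546000.0

546000.0 bps


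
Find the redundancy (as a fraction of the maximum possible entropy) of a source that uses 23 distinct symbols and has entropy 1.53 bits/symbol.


H_max = log2(K) = log2(23) = 4.5236 bits/symbol. Redundancy = 1 - H/H_max = 1 - 1.53/4.5236 = 1 - 0.3382 = 0.6618

0.6618


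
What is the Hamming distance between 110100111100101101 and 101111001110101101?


Count differing positions: . ^ ^ . ^ ^ ^ ^ . . ^ . . . . . . . = 7 differences

7


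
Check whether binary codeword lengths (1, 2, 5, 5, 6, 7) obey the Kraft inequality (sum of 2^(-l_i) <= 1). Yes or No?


Kraft sum = sum(2^(-l_i)) = 0.8359, need <= 1. Result: satisfied (a binary prefix-free code with these lengths exists)

Yes


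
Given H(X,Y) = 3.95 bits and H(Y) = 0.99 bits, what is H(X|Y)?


H(X|Y) = H(X,Y) - H(Y) = 3.95 - 0.99 = 2.96

2.96 bits


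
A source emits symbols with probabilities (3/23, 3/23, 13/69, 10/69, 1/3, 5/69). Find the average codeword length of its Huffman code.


Huffman construction (repeatedly merge the two least-probable nodes; each merge adds 1 bit to every symbol beneath it): 5/69 + 3/23 = 14/69; 3/23 + 10/69 = 19/69; 13/69 + 14/69 = 9/23; 19/69 + 1/3 = 14/23; 9/23 + 14/23 = 1. Resulting codeword lengths (in the order the probabilities were given): (3, 3, 2, 3, 2, 3). L_avg = sum(p_i * l_i) = 3/23*3 + 3/23*3 + 13/69*2 + 10/69*3 + 1/3*2 + 5/69*3 = 57/23 = 2.4783

2.4783 bits


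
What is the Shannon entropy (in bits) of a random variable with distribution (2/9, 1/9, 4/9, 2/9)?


H = -sum(p_i * log2(p_i)). Terms: -(2/9)*log2(2/9) = 0.482206; -(1/9)*log2(1/9) = 0.352214; -(4/9)*log2(4/9) = 0.519967; -(2/9)*log2(2/9) = 0.482206. H = 0.482206 + 0.352214 + 0.519967 + 0.482206 = 1.8366

1.8366 bits


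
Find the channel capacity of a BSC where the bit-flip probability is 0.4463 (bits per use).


H(p) = -p*log2(p) - (1-p)*log2(1-p) = -0.4463*log2(0.4463) - 0.5537*log2(0.5537) = 0.519455 + 0.472208 = 0.9917. C = 1 - H(p) = 1 - 0.9917 = 0.0083

0.0083 bits


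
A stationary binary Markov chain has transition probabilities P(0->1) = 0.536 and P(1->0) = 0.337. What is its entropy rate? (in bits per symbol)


Stationary distribution: pi_0 = p10/(p01+p10) = 0.386, pi_1 = 0.614. Entropy rate H' = pi_0*H(p01) + pi_1*H(p10) = 0.386*0.9963 + 0.614*0.9219 = 0.9506

0.9506 bits/symbol


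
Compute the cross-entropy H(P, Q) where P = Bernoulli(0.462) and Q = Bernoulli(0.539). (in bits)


H(P,Q) = -p*log2(q) - (1-p)*log2(1-q). -0.462*log2(0.539) = 0.411939; -0.538*log2(0.461) = 0.601033. H(P,Q) = 0.411939 + 0.601033 = 1.013

1.013 bits


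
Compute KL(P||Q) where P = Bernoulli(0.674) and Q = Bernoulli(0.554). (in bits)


KL = p*log2(p/q) + (1-p)*log2((1-p)/(1-q)) = 0.674*log2(0.674/0.554) + 0.326*log2(0.326/0.446) = 0.0432

0.0432 bits


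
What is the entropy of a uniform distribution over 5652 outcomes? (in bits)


H = log2(n) = log2(5652) = 12.4645

12.4645 bits


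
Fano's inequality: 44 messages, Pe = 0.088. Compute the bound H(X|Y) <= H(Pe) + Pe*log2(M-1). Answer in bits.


H(Pe) = -Pe*log2(Pe) - (1-Pe)*log2(1-Pe) = -0.088*log2(0.088) - 0.912*log2(0.912) = 0.308559 + 0.121200 = 0.4298. Pe*log2(M-1) = 0.088*log2(43) = 0.477511. Bound = H(Pe) + Pe*log2(M-1) = 0.308559 + 0.121200 + 0.477511 = 0.9073

0.9073 bits


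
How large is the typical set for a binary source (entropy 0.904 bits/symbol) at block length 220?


log2|A_typical| = nH = 220 * 0.904 = 198.88, so |A_typical| ~ 2^198.88 = 7.393e+59

7.393e+59


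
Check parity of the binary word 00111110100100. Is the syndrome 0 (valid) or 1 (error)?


Syndrome = XOR of all bits = 0 XOR 0 XOR 1 XOR 1 XOR 1 XOR 1 XOR 1 XOR 0 XOR 1 XOR 0 XOR 0 XOR 1 XOR 0 XOR 0 = 1

1


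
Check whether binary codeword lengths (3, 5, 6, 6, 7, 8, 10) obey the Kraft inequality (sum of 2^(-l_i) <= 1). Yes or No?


Kraft sum = sum(2^(-l_i)) = 0.2002, need <= 1. Result: satisfied (a binary prefix-free code with these lengths exists)

Yes


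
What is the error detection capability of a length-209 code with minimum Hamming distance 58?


Detection capability = d_min - 1 = 58 - 1 = 57

57 errors


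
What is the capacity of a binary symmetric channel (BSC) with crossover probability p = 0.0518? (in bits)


H(p) = -p*log2(p) - (1-p)*log2(1-p) = -0.0518*log2(0.0518) - 0.9482*log2(0.9482) = 0.221233 + 0.072762 = 0.294. C = 1 - H(p) = 1 - 0.294 = 0.706

0.706 bits


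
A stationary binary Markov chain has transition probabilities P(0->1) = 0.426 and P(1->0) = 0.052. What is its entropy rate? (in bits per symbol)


Stationary distribution: pi_0 = p10/(p01+p10) = 0.1088, pi_1 = 0.8912. Entropy rate H' = pi_0*H(p01) + pi_1*H(p10) = 0.1088*0.9841 + 0.8912*0.2948 = 0.3698

0.3698 bits/symbol


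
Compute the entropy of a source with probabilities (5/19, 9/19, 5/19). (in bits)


H = -sum(p_i * log2(p_i)). Terms: -(5/19)*log2(5/19) = 0.506842; -(9/19)*log2(9/19) = 0.510633; -(5/19)*log2(5/19) = 0.506842. H = 0.506842 + 0.510633 + 0.506842 = 1.5243

1.5243 bits


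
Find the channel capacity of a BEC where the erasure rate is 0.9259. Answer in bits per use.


C = 1 - epsilon = 1 - 0.9259 = 0.0741

0.0741 bits


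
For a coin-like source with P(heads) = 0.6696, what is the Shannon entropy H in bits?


H = -p*log2(p) - (1-p)*log2(1-p). -0.6696*log2(0.6696) = 0.387450; -0.3304*log2(0.3304) = 0.527885. H = 0.387450 + 0.527885 = 0.9153

0.9153 bits


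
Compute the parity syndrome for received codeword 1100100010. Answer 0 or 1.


Syndrome = XOR of all bits = 1 XOR 1 XOR 0 XOR 0 XOR 1 XOR 0 XOR 0 XOR 0 XOR 1 XOR 0 = 0

0


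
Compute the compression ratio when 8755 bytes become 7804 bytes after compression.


Ratio = original / compressed = 8755 / 7804 = 1.1219

1.1219


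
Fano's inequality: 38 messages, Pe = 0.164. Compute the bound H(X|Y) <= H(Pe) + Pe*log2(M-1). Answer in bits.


H(Pe) = -Pe*log2(Pe) - (1-Pe)*log2(1-Pe) = -0.164*log2(0.164) - 0.836*log2(0.836) = 0.427750 + 0.216043 = 0.6438. Pe*log2(M-1) = 0.164*log2(37) = 0.854350. Bound = H(Pe) + Pe*log2(M-1) = 0.427750 + 0.216043 + 0.854350 = 1.4981

1.4981 bits


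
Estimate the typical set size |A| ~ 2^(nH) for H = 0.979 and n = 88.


log2|A_typical| = nH = 88 * 0.979 = 86.152, so |A_typical| ~ 2^86.152 = 8.597e+25

8.597e+25


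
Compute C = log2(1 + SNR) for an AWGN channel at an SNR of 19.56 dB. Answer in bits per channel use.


SNR_linear = 10^(19.56/10) = 90.3649; C = log2(1 + SNR_linear) = log2(1 + 90.3649) = 6.5136

6.5136 bits/channel use


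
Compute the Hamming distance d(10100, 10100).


Count differing positions: . . . . . = 0 differences

0


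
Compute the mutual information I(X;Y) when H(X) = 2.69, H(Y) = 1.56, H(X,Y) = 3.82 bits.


I(X;Y) = H(X) + H(Y) - H(X,Y) = 2.69 + 1.56 - 3.82 = 0.43

0.43 bits


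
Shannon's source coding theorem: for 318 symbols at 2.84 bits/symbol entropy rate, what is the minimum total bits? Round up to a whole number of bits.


Minimum bits >= n * H = 318 * 2.84 = 903.12, rounded up to a whole number of bits = 904

904 bits


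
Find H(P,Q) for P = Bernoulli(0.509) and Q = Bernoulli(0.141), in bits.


H(P,Q) = -p*log2(q) - (1-p)*log2(1-q). -0.509*log2(0.141) = 1.438553; -0.491*log2(0.859) = 0.107662. H(P,Q) = 1.438553 + 0.107662 = 1.5462

1.5462 bits


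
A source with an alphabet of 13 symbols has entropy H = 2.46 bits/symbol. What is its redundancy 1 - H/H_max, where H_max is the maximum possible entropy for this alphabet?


H_max = log2(K) = log2(13) = 3.7004 bits/symbol. Redundancy = 1 - H/H_max = 1 - 2.46/3.7004 = 1 - 0.6648 = 0.3352

0.3352


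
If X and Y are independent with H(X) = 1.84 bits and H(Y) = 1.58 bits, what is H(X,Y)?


For independent variables, H(X,Y) = H(X) + H(Y) = 1.84 + 1.58 = 3.42

3.42 bits


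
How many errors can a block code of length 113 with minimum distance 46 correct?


Correction capability = floor((d-1)/2) = floor((46-1)/2) = 22

22 errors


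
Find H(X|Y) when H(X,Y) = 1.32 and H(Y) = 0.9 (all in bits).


H(X|Y) = H(X,Y) - H(Y) = 1.32 - 0.9 = 0.42

0.42 bits


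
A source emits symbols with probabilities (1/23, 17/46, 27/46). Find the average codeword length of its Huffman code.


Huffman construction (repeatedly merge the two least-probable nodes; each merge adds 1 bit to every symbol beneath it): 1/23 + 17/46 = 19/46; 19/46 + 27/46 = 1. Resulting codeword lengths (in the order the probabilities were given): (2, 2, 1). L_avg = sum(p_i * l_i) = 1/23*2 + 17/46*2 + 27/46*1 = 65/46 = 1.413

1.413 bits


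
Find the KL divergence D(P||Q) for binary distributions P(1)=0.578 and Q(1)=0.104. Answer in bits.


KL = p*log2(p/q) + (1-p)*log2((1-p)/(1-q)) = 0.578*log2(0.578/0.104) + 0.422*log2(0.422/0.896) = 0.9719

0.9719 bits


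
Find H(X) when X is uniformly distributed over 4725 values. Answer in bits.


H = log2(n) = log2(4725) = 12.2061

12.2061 bits


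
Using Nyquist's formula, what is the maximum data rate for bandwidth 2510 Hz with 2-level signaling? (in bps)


Rate = 2 * B * log2(M) = 2 * 2510 * 1.0 = 5020.0

5020.0 bps


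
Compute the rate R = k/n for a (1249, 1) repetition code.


Rate = k/n = 1/1249

1/1249


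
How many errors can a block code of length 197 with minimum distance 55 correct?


Correction capability = floor((d-1)/2) = floor((55-1)/2) = 27

27 errors


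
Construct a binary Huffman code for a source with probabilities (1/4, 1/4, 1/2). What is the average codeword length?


Huffman construction (repeatedly merge the two least-probable nodes; each merge adds 1 bit to every symbol beneath it): 1/4 + 1/4 = 1/2; 1/2 + 1/2 = 1. Resulting codeword lengths (in the order the probabilities were given): (2, 2, 1). L_avg = sum(p_i * l_i) = 1/4*2 + 1/4*2 + 1/2*1 = 3/2 = 1.5

1.5 bits


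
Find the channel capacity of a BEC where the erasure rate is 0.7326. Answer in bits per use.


C = 1 - epsilon = 1 - 0.7326 = 0.2674

0.2674 bits


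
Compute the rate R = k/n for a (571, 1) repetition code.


Rate = k/n = 1/571

1/571


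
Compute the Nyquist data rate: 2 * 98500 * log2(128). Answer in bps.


Rate = 2 * B * log2(M) = 2 * 98500 * 7.0 = 1379000.0

1379000.0 bps


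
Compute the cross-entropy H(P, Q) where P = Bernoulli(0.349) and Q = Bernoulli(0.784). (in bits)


H(P,Q) = -p*log2(q) - (1-p)*log2(1-q). -0.349*log2(0.784) = 0.122525; -0.651*log2(0.216) = 1.439294. H(P,Q) = 0.122525 + 1.439294 = 1.5618

1.5618 bits


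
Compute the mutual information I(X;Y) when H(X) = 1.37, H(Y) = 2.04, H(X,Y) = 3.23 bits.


I(X;Y) = H(X) + H(Y) - H(X,Y) = 1.37 + 2.04 - 3.23 = 0.18

0.18 bits


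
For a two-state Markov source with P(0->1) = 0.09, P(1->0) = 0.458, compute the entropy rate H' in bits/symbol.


Stationary distribution: pi_0 = p10/(p01+p10) = 0.8358, pi_1 = 0.1642. Entropy rate H' = pi_0*H(p01) + pi_1*H(p10) = 0.8358*0.4365 + 0.1642*0.9949 = 0.5282

0.5282 bits/symbol


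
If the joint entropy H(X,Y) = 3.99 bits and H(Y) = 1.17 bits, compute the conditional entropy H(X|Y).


H(X|Y) = H(X,Y) - H(Y) = 3.99 - 1.17 = 2.82

2.82 bits


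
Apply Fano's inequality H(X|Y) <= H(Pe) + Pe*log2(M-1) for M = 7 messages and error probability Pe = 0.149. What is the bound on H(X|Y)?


H(Pe) = -Pe*log2(Pe) - (1-Pe)*log2(1-Pe) = -0.149*log2(0.149) - 0.851*log2(0.851) = 0.409246 + 0.198086 = 0.6073. Pe*log2(M-1) = 0.149*log2(6) = 0.385159. Bound = H(Pe) + Pe*log2(M-1) = 0.409246 + 0.198086 + 0.385159 = 0.9925

0.9925 bits


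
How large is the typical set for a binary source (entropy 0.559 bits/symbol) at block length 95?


log2|A_typical| = nH = 95 * 0.559 = 53.105, so |A_typical| ~ 2^53.105 = 9.687e+15

9.687e+15


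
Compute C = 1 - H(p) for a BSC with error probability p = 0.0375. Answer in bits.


H(p) = -p*log2(p) - (1-p)*log2(1-p) = -0.0375*log2(0.0375) - 0.9625*log2(0.9625) = 0.177636 + 0.053074 = 0.2307. C = 1 - H(p) = 1 - 0.2307 = 0.7693

0.7693 bits


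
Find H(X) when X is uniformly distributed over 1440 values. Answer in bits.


H = log2(n) = log2(1440) = 10.4919

10.4919 bits


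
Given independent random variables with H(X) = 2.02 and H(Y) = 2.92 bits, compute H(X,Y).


For independent variables, H(X,Y) = H(X) + H(Y) = 2.02 + 2.92 = 4.94

4.94 bits


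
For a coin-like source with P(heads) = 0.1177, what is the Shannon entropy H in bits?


H = -p*log2(p) - (1-p)*log2(1-p). -0.1177*log2(0.1177) = 0.363318; -0.8823*log2(0.8823) = 0.159395. H = 0.363318 + 0.159395 = 0.5227

0.5227 bits


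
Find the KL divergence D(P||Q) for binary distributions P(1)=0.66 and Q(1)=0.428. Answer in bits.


KL = p*log2(p/q) + (1-p)*log2((1-p)/(1-q)) = 0.66*log2(0.66/0.428) + 0.34*log2(0.34/0.572) = 0.1572

0.1572 bits


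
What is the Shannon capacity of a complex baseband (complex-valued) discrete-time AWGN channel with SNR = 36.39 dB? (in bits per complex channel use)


SNR_linear = 10^(36.39/10) = 4355.1187; C = log2(1 + SNR_linear) = log2(1 + 4355.1187) = 12.0888

12.0888 bits/channel use


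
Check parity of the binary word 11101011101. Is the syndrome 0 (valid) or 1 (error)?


Syndrome = XOR of all bits = 1 XOR 1 XOR 1 XOR 0 XOR 1 XOR 0 XOR 1 XOR 1 XOR 1 XOR 0 XOR 1 = 0

0


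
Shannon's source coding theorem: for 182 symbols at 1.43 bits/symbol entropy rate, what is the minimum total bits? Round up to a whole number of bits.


Minimum bits >= n * H = 182 * 1.43 = 260.26, rounded up to a whole number of bits = 261

261 bits


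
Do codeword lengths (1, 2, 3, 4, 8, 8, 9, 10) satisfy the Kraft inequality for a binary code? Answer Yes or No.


Kraft sum = sum(2^(-l_i)) = 0.9482, need <= 1. Result: satisfied (a binary prefix-free code with these lengths exists)

Yes


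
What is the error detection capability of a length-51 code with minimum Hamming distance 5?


Detection capability = d_min - 1 = 5 - 1 = 4

4 errors


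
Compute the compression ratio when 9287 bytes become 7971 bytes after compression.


Ratio = original / compressed = 9287 / 7971 = 1.1651

1.1651


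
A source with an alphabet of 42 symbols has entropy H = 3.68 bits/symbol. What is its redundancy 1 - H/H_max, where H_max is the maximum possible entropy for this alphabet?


H_max = log2(K) = log2(42) = 5.3923 bits/symbol. Redundancy = 1 - H/H_max = 1 - 3.68/5.3923 = 1 - 0.6825 = 0.3175

0.3175


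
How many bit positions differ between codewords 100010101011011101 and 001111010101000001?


Count differing positions: ^ . ^ ^ . ^ ^ ^ ^ ^ ^ . . ^ ^ ^ . . = 12 differences

12


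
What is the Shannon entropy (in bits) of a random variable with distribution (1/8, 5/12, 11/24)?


H = -sum(p_i * log2(p_i)). Terms: -(1/8)*log2(1/8) = 0.375000; -(5/12)*log2(5/12) = 0.526264; -(11/24)*log2(11/24) = 0.515868. H = 0.375000 + 0.526264 + 0.515868 = 1.4171

1.4171 bits


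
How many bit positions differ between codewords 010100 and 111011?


Count differing positions: ^ . ^ ^ ^ ^ = 5 differences

5


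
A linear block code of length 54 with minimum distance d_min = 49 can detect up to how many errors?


Detection capability = d_min - 1 = 49 - 1 = 48

48 errors


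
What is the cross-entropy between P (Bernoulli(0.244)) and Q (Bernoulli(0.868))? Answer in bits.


H(P,Q) = -p*log2(q) - (1-p)*log2(1-q). -0.244*log2(0.868) = 0.049833; -0.756*log2(0.132) = 2.208571. H(P,Q) = 0.049833 + 2.208571 = 2.2584

2.2584 bits


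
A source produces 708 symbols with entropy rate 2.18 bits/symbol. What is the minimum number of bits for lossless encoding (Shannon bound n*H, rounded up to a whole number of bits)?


Minimum bits >= n * H = 708 * 2.18 = 1543.44, rounded up to a whole number of bits = 1544

1544 bits


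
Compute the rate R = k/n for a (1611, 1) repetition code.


Rate = k/n = 1/1611

1/1611


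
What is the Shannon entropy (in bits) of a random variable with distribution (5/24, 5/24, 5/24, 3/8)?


H = -sum(p_i * log2(p_i)). Terms: -(5/24)*log2(5/24) = 0.471466; -(5/24)*log2(5/24) = 0.471466; -(5/24)*log2(5/24) = 0.471466; -(3/8)*log2(3/8) = 0.530639. H = 0.471466 + 0.471466 + 0.471466 + 0.530639 = 1.945

1.945 bits


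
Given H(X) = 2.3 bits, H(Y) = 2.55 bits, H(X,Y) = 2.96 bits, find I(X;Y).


I(X;Y) = H(X) + H(Y) - H(X,Y) = 2.3 + 2.55 - 2.96 = 1.89

1.89 bits


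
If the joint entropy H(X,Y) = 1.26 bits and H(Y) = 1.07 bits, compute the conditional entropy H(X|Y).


H(X|Y) = H(X,Y) - H(Y) = 1.26 - 1.07 = 0.19

0.19 bits


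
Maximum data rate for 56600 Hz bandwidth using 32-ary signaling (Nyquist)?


Rate = 2 * B * log2(M) = 2 * 56600 * 5.0 = 566000.0

566000.0 bps


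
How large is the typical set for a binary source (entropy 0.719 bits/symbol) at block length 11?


log2|A_typical| = nH = 11 * 0.719 = 7.909, so |A_typical| ~ 2^7.909 = 2.404e+02

2.404e+02


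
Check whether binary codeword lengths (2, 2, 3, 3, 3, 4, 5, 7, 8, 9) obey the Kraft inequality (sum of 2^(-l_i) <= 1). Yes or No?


Kraft sum = sum(2^(-l_i)) = 0.9824, need <= 1. Result: satisfied (a binary prefix-free code with these lengths exists)

Yes


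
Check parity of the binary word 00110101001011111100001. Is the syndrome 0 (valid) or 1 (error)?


Syndrome = XOR of all bits = 0 XOR 0 XOR 1 XOR 1 XOR 0 XOR 1 XOR 0 XOR 1 XOR 0 XOR 0 XOR 1 XOR 0 XOR 1 XOR 1 XOR 1 XOR 1 XOR 1 XOR 1 XOR 0 XOR 0 XOR 0 XOR 0 XOR 1 = 0

0


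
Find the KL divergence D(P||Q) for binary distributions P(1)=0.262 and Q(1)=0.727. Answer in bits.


KL = p*log2(p/q) + (1-p)*log2((1-p)/(1-q)) = 0.262*log2(0.262/0.727) + 0.738*log2(0.738/0.273) = 0.6731

0.6731 bits


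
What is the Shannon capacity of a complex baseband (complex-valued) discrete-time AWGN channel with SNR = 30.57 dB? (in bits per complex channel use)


SNR_linear = 10^(30.57/10) = 1140.2498; C = log2(1 + SNR_linear) = log2(1 + 1140.2498) = 10.1564

10.1564 bits/channel use


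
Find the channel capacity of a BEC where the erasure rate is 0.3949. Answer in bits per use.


C = 1 - epsilon = 1 - 0.3949 = 0.6051

0.6051 bits


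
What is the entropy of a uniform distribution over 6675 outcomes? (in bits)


H = log2(n) = log2(6675) = 12.7046

12.7046 bits


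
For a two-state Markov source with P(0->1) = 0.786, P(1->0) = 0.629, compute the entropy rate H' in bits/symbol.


Stationary distribution: pi_0 = p10/(p01+p10) = 0.4445, pi_1 = 0.5555. Entropy rate H' = pi_0*H(p01) + pi_1*H(p10) = 0.4445*0.7491 + 0.5555*0.9514 = 0.8615

0.8615 bits/symbol


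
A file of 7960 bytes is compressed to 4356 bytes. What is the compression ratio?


Ratio = original / compressed = 7960 / 4356 = 1.8274

1.8274


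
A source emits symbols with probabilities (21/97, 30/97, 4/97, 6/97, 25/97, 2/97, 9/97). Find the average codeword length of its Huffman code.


Huffman construction (repeatedly merge the two least-probable nodes; each merge adds 1 bit to every symbol beneath it): 2/97 + 4/97 = 6/97; 6/97 + 6/97 = 12/97; 9/97 + 12/97 = 21/97; 21/97 + 21/97 = 42/97; 25/97 + 30/97 = 55/97; 42/97 + 55/97 = 1. Resulting codeword lengths (in the order the probabilities were given): (2, 2, 5, 4, 2, 5, 3). L_avg = sum(p_i * l_i) = 21/97*2 + 30/97*2 + 4/97*5 + 6/97*4 + 25/97*2 + 2/97*5 + 9/97*3 = 233/97 = 2.4021

2.4021 bits


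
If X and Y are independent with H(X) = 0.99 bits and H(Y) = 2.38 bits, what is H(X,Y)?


For independent variables, H(X,Y) = H(X) + H(Y) = 0.99 + 2.38 = 3.37

3.37 bits


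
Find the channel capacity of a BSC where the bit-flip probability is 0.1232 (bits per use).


H(p) = -p*log2(p) - (1-p)*log2(1-p) = -0.1232*log2(0.1232) - 0.8768*log2(0.8768) = 0.372178 + 0.166312 = 0.5385. C = 1 - H(p) = 1 - 0.5385 = 0.4615

0.4615 bits


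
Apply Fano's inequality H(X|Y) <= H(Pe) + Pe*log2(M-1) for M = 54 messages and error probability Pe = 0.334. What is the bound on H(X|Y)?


H(Pe) = -Pe*log2(Pe) - (1-Pe)*log2(1-Pe) = -0.334*log2(0.334) - 0.666*log2(0.666) = 0.528415 + 0.390546 = 0.919. Pe*log2(M-1) = 0.334*log2(53) = 1.913125. Bound = H(Pe) + Pe*log2(M-1) = 0.528415 + 0.390546 + 1.913125 = 2.8321

2.8321 bits


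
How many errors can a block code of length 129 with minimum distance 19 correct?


Correction capability = floor((d-1)/2) = floor((19-1)/2) = 9

9 errors


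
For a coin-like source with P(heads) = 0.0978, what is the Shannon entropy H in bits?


H = -p*log2(p) - (1-p)*log2(1-p). -0.0978*log2(0.0978) = 0.328023; -0.9022*log2(0.9022) = 0.133959. H = 0.328023 + 0.133959 = 0.462

0.462 bits


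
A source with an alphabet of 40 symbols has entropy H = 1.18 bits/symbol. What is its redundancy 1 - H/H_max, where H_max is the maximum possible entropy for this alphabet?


H_max = log2(K) = log2(40) = 5.3219 bits/symbol. Redundancy = 1 - H/H_max = 1 - 1.18/5.3219 = 1 - 0.2217 = 0.7783

0.7783


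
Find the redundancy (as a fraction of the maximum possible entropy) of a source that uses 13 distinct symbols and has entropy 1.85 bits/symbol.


H_max = log2(K) = log2(13) = 3.7004 bits/symbol. Redundancy = 1 - H/H_max = 1 - 1.85/3.7004 = 1 - 0.4999 = 0.5001

0.5001


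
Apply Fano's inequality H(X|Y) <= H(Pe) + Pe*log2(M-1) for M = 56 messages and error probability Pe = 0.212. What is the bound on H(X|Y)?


H(Pe) = -Pe*log2(Pe) - (1-Pe)*log2(1-Pe) = -0.212*log2(0.212) - 0.788*log2(0.788) = 0.474427 + 0.270861 = 0.7453. Pe*log2(M-1) = 0.212*log2(55) = 1.225648. Bound = H(Pe) + Pe*log2(M-1) = 0.474427 + 0.270861 + 1.225648 = 1.9709

1.9709 bits


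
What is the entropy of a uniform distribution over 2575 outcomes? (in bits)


H = log2(n) = log2(2575) = 11.3304

11.3304 bits


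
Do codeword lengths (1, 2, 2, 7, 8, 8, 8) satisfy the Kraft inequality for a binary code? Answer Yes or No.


Kraft sum = sum(2^(-l_i)) = 1.0195, need <= 1. Result: violated (a binary prefix-free code with these lengths cannot exist)

No


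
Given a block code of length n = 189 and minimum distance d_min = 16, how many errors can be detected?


Detection capability = d_min - 1 = 16 - 1 = 15

15 errors


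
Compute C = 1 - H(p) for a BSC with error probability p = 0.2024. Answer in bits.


H(p) = -p*log2(p) - (1-p)*log2(1-p) = -0.2024*log2(0.2024) - 0.7976*log2(0.7976) = 0.466475 + 0.260227 = 0.7267. C = 1 - H(p) = 1 - 0.7267 = 0.2733

0.2733 bits


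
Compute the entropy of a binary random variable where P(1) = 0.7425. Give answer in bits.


H = -p*log2(p) - (1-p)*log2(1-p). -0.7425*log2(0.7425) = 0.318931; -0.2575*log2(0.2575) = 0.504019. H = 0.318931 + 0.504019 = 0.823

0.823 bits


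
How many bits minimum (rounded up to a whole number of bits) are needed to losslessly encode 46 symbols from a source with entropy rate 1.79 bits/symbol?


Minimum bits >= n * H = 46 * 1.79 = 82.34, rounded up to a whole number of bits = 83

83 bits


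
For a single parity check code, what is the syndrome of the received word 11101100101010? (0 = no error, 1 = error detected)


Syndrome = XOR of all bits = 1 XOR 1 XOR 1 XOR 0 XOR 1 XOR 1 XOR 0 XOR 0 XOR 1 XOR 0 XOR 1 XOR 0 XOR 1 XOR 0 = 0

0


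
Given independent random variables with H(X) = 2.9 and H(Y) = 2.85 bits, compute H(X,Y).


For independent variables, H(X,Y) = H(X) + H(Y) = 2.9 + 2.85 = 5.75

5.75 bits


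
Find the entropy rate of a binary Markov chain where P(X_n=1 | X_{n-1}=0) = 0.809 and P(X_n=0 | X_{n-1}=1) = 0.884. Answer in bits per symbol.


Stationary distribution: pi_0 = p10/(p01+p10) = 0.5222, pi_1 = 0.4778. Entropy rate H' = pi_0*H(p01) + pi_1*H(p10) = 0.5222*0.7036 + 0.4778*0.5178 = 0.6148

0.6148 bits/symbol


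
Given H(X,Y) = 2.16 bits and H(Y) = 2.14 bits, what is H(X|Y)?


H(X|Y) = H(X,Y) - H(Y) = 2.16 - 2.14 = 0.02

0.02 bits


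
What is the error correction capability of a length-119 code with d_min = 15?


Correction capability = floor((d-1)/2) = floor((15-1)/2) = 7

7 errors


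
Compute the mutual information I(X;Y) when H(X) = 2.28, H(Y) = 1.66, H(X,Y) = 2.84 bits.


I(X;Y) = H(X) + H(Y) - H(X,Y) = 2.28 + 1.66 - 2.84 = 1.1

1.1 bits


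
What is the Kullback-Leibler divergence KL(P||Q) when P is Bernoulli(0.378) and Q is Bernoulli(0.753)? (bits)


KL = p*log2(p/q) + (1-p)*log2((1-p)/(1-q)) = 0.378*log2(0.378/0.753) + 0.622*log2(0.622/0.247) = 0.4529

0.4529 bits


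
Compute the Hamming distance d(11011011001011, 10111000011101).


Count differing positions: . ^ ^ . . . ^ ^ . ^ . ^ ^ . = 7 differences

7


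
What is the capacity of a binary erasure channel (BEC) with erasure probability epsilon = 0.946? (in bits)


C = 1 - epsilon = 1 - 0.946 = 0.054

0.054 bits


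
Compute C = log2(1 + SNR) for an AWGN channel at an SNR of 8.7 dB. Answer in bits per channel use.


SNR_linear = 10^(8.7/10) = 7.4131; C = log2(1 + SNR_linear) = log2(1 + 7.4131) = 3.0726

3.0726 bits/channel use


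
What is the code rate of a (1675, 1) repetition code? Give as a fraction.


Rate = k/n = 1/1675

1/1675


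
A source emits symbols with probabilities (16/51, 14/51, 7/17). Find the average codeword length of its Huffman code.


Huffman construction (repeatedly merge the two least-probable nodes; each merge adds 1 bit to every symbol beneath it): 14/51 + 16/51 = 10/17; 7/17 + 10/17 = 1. Resulting codeword lengths (in the order the probabilities were given): (2, 2, 1). L_avg = sum(p_i * l_i) = 16/51*2 + 14/51*2 + 7/17*1 = 27/17 = 1.5882

1.5882 bits


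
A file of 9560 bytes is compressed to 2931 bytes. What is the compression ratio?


Ratio = original / compressed = 9560 / 2931 = 3.2617

3.2617


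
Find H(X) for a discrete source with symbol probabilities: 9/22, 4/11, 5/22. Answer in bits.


H = -sum(p_i * log2(p_i)). Terms: -(9/22)*log2(9/22) = 0.527525; -(4/11)*log2(4/11) = 0.530702; -(5/22)*log2(5/22) = 0.485796. H = 0.527525 + 0.530702 + 0.485796 = 1.544

1.544 bits


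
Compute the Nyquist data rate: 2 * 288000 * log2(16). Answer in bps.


Rate = 2 * B * log2(M) = 2 * 288000 * 4.0 = 2304000.0

2304000.0 bps


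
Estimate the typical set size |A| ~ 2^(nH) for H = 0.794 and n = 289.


log2|A_typical| = nH = 289 * 0.794 = 229.466, so |A_typical| ~ 2^229.466 = 1.192e+69

1.192e+69


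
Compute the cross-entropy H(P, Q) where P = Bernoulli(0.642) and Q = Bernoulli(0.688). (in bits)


H(P,Q) = -p*log2(q) - (1-p)*log2(1-q). -0.642*log2(0.688) = 0.346372; -0.358*log2(0.312) = 0.601577. H(P,Q) = 0.346372 + 0.601577 = 0.9479

0.9479 bits


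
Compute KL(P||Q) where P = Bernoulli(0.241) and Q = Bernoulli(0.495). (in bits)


KL = p*log2(p/q) + (1-p)*log2((1-p)/(1-q)) = 0.241*log2(0.241/0.495) + 0.759*log2(0.759/0.505) = 0.1959

0.1959 bits


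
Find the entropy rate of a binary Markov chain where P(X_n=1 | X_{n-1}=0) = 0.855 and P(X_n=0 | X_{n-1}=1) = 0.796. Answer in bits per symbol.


Stationary distribution: pi_0 = p10/(p01+p10) = 0.4821, pi_1 = 0.5179. Entropy rate H' = pi_0*H(p01) + pi_1*H(p10) = 0.4821*0.5972 + 0.5179*0.7299 = 0.6659

0.6659 bits/symbol


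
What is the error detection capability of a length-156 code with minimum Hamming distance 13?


Detection capability = d_min - 1 = 13 - 1 = 12

12 errors


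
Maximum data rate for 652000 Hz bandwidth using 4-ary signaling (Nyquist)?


Rate = 2 * B * log2(M) = 2 * 652000 * 2.0 = 2608000.0

2608000.0 bps


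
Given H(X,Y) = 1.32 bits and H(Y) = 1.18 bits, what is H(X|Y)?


H(X|Y) = H(X,Y) - H(Y) = 1.32 - 1.18 = 0.14

0.14 bits


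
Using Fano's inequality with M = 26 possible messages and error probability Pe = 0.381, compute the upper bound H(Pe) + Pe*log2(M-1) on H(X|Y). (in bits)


H(Pe) = -Pe*log2(Pe) - (1-Pe)*log2(1-Pe) = -0.381*log2(0.381) - 0.619*log2(0.619) = 0.530404 + 0.428341 = 0.9587. Pe*log2(M-1) = 0.381*log2(25) = 1.769309. Bound = H(Pe) + Pe*log2(M-1) = 0.530404 + 0.428341 + 1.769309 = 2.7281

2.7281 bits


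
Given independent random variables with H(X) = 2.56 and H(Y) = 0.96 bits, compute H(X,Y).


For independent variables, H(X,Y) = H(X) + H(Y) = 2.56 + 0.96 = 3.52

3.52 bits


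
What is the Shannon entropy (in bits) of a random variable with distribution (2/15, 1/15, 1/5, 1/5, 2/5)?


H = -sum(p_i * log2(p_i)). Terms: -(2/15)*log2(2/15) = 0.387585; -(1/15)*log2(1/15) = 0.260459; -(1/5)*log2(1/5) = 0.464386; -(1/5)*log2(1/5) = 0.464386; -(2/5)*log2(2/5) = 0.528771. H = 0.387585 + 0.260459 + 0.464386 + 0.464386 + 0.528771 = 2.1056

2.1056 bits


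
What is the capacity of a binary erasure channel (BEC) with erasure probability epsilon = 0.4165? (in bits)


C = 1 - epsilon = 1 - 0.4165 = 0.5835

0.5835 bits


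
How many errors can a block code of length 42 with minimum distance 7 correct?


Correction capability = floor((d-1)/2) = floor((7-1)/2) = 3

3 errors


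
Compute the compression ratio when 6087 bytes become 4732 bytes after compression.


Ratio = original / compressed = 6087 / 4732 = 1.2863

1.2863


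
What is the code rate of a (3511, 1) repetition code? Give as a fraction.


Rate = k/n = 1/3511

1/3511


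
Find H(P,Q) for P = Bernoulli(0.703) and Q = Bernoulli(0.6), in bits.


H(P,Q) = -p*log2(q) - (1-p)*log2(1-q). -0.703*log2(0.6) = 0.518087; -0.297*log2(0.4) = 0.392613. H(P,Q) = 0.518087 + 0.392613 = 0.9107

0.9107 bits


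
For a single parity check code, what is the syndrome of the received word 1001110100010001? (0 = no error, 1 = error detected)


Syndrome = XOR of all bits = 1 XOR 0 XOR 0 XOR 1 XOR 1 XOR 1 XOR 0 XOR 1 XOR 0 XOR 0 XOR 0 XOR 1 XOR 0 XOR 0 XOR 0 XOR 1 = 1

1


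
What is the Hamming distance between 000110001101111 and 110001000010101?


Count differing positions: ^ ^ . ^ ^ ^ . . ^ ^ ^ ^ . ^ . = 10 differences

10


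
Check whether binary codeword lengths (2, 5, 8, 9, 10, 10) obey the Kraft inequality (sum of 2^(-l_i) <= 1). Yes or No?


Kraft sum = sum(2^(-l_i)) = 0.2891, need <= 1. Result: satisfied (a binary prefix-free code with these lengths exists)

Yes


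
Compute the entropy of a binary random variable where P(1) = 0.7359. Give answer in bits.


H = -p*log2(p) - (1-p)*log2(1-p). -0.7359*log2(0.7359) = 0.325576; -0.2641*log2(0.2641) = 0.507295. H = 0.325576 + 0.507295 = 0.8329

0.8329 bits


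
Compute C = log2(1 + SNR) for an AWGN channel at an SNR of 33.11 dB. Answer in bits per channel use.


SNR_linear = 10^(33.11/10) = 2046.4446; C = log2(1 + SNR_linear) = log2(1 + 2046.4446) = 10.9996

10.9996 bits/channel use


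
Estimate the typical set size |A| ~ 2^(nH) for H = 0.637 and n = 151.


log2|A_typical| = nH = 151 * 0.637 = 96.187, so |A_typical| ~ 2^96.187 = 9.019e+28

9.019e+28


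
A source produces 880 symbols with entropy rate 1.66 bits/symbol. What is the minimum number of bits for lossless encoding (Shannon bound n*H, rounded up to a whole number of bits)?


Minimum bits >= n * H = 880 * 1.66 = 1460.8, rounded up to a whole number of bits = 1461

1461 bits


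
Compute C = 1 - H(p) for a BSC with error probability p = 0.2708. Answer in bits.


H(p) = -p*log2(p) - (1-p)*log2(1-p) = -0.2708*log2(0.2708) - 0.7292*log2(0.7292) = 0.510377 + 0.332233 = 0.8426. C = 1 - H(p) = 1 - 0.8426 = 0.1574

0.1574 bits


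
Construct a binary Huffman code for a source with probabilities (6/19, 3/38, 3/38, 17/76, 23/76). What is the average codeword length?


Huffman construction (repeatedly merge the two least-probable nodes; each merge adds 1 bit to every symbol beneath it): 3/38 + 3/38 = 3/19; 3/19 + 17/76 = 29/76; 23/76 + 6/19 = 47/76; 29/76 + 47/76 = 1. Resulting codeword lengths (in the order the probabilities were given): (2, 3, 3, 2, 2). L_avg = sum(p_i * l_i) = 6/19*2 + 3/38*3 + 3/38*3 + 17/76*2 + 23/76*2 = 41/19 = 2.1579

2.1579 bits
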